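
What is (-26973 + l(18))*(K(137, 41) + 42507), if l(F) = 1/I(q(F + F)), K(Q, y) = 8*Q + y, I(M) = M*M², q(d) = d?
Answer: -4576990967819/3888 ≈ -1.1772e+9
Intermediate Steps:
I(M) = M³
K(Q, y) = y + 8*Q
l(F) = 1/(8*F³) (l(F) = 1/((F + F)³) = 1/((2*F)³) = 1/(8*F³))
(-26973 + l(18))*(K(137, 41) + 42507) = (-26973 + (⅛)/18³)*((41 + 8*137) + 42507) = (-26973 + (⅛)*(1/5832))*((41 + 1096) + 42507) = (-26973 + 1/46656)*(1137 + 42507) = -1258452287/46656*43644 = -4576990967819/3888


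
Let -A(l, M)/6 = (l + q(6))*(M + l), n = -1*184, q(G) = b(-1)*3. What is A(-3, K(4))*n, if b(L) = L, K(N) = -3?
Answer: 39744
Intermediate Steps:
q(G) = -3 (q(G) = -1*3 = -3)
n = -184
A(l, M) = -6*(-3 + l)*(M + l) (A(l, M) = -6*(l - 3)*(M + l) = -6*(-3 + l)*(M + l))
A(-3, K(4))*n = (-6*(-3)² + 18*(-3) + 18*(-3) - 6*(-3)*(-3))*(-184) = (-6*9 - 54 - 54 - 54)*(-184) = (-54 - 54 - 54 - 54)*(-184) = -216*(-184) = 39744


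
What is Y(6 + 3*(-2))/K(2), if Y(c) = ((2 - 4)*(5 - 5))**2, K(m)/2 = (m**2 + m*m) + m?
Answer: 0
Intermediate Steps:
K(m) = 2*m + 4*m**2 (K(m) = 2*((m**2 + m*m) + m) = 2*((m**2 + m**2) + m) = 2*(2*m**2 + m) = 2*(m + 2*m**2) = 2*m + 4*m**2)
Y(c) = 0 (Y(c) = (-2*0)**2 = 0**2 = 0)
Y(6 + 3*(-2))/K(2) = 0/((2*2*(1 + 2*2))) = 0/((2*2*(1 + 4))) = 0/((2*2*5)) = 0/20 = 0*(1/20) = 0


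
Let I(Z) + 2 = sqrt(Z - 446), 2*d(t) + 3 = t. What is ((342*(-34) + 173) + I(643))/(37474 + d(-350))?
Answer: -7638/24865 + 2*sqrt(197)/74595 ≈ -0.30680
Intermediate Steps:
d(t) = -3/2 + t/2
I(Z) = -2 + sqrt(-446 + Z) (I(Z) = -2 + sqrt(Z - 446) = -2 + sqrt(-446 + Z))
((342*(-34) + 173) + I(643))/(37474 + d(-350)) = ((342*(-34) + 173) + (-2 + sqrt(-446 + 643)))/(37474 + (-3/2 + (1/2)*(-350))) = ((-11628 + 173) + (-2 + sqrt(197)))/(37474 + (-3/2 - 175)) = (-11455 + (-2 + sqrt(197)))/(37474 - 353/2) = (-11457 + sqrt(197))/(74595/2) = (-11457 + sqrt(197))*(2/74595) = -7638/24865 + 2*sqrt(197)/74595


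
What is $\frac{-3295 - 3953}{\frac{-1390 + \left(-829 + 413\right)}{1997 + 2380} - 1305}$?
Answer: $\frac{10574832}{1904597} \approx 5.5523$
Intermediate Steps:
$\frac{-3295 - 3953}{\frac{-1390 + \left(-829 + 413\right)}{1997 + 2380} - 1305} = - \frac{7248}{\frac{-1390 - 416}{4377} - 1305} = - \frac{7248}{\left(-1806\right) \frac{1}{4377} - 1305} = - \frac{7248}{- \frac{602}{1459} - 1305} = - \frac{7248}{- \frac{1904597}{1459}} = \left(-7248\right) \left(- \frac{1459}{1904597}\right) = \frac{10574832}{1904597}$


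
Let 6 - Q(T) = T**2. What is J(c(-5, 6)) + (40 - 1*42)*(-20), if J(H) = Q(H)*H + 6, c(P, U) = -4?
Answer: 86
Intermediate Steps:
Q(T) = 6 - T**2
J(H) = 6 + H*(6 - H**2) (J(H) = (6 - H**2)*H + 6 = H*(6 - H**2) + 6 = 6 + H*(6 - H**2))
J(c(-5, 6)) + (40 - 1*42)*(-20) = (6 - 1*(-4)*(-6 + (-4)**2)) + (40 - 1*42)*(-20) = (6 - 1*(-4)*(-6 + 16)) + (40 - 42)*(-20) = (6 - 1*(-4)*10) - 2*(-20) = (6 + 40) + 40 = 46 + 40 = 86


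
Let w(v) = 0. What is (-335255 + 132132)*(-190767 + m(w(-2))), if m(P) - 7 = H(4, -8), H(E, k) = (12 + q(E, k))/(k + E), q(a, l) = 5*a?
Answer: 38749368464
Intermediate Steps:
H(E, k) = (12 + 5*E)/(E + k) (H(E, k) = (12 + 5*E)/(k + E) = (12 + 5*E)/(E + k))
m(P) = -1 (m(P) = 7 + (12 + 5*4)/(4 - 8) = 7 + (12 + 20)/(-4) = 7 - 1/4*32 = 7 - 8 = -1)
(-335255 + 132132)*(-190767 + m(w(-2))) = (-335255 + 132132)*(-190767 - 1) = -203123*(-190768) = 38749368464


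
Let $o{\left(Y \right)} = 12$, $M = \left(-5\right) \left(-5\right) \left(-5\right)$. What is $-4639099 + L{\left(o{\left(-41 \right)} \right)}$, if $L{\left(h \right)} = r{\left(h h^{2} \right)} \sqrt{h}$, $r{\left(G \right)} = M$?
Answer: $-4639099 - 250 \sqrt{3} \approx -4.6395 \cdot 10^{6}$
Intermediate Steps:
$M = -125$ ($M = 25 \left(-5\right) = -125$)
$r{\left(G \right)} = -125$
$L{\left(h \right)} = - 125 \sqrt{h}$
$-4639099 + L{\left(o{\left(-41 \right)} \right)} = -4639099 - 125 \sqrt{12} = -4639099 - 125 \cdot 2 \sqrt{3} = -4639099 - 250 \sqrt{3}$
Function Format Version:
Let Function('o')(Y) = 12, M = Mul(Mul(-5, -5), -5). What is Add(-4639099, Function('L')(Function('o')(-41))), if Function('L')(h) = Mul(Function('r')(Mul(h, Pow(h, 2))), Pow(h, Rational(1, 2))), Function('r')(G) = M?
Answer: Add(-4639099, Mul(-250, Pow(3, Rational(1, 2)))) ≈ -4.6395e+6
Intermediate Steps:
M = -125 (M = Mul(25, -5) = -125)
Function('r')(G) = -125
Function('L')(h) = Mul(-125, Pow(h, Rational(1, 2)))
Add(-4639099, Function('L')(Function('o')(-41))) = Add(-4639099, Mul(-125, Pow(12, Rational(1, 2)))) = Add(-4639099, Mul(-125, Mul(2, Pow(3, Rational(1, 2))))) = Add(-4639099, Mul(-250, Pow(3, Rational(1, 2))))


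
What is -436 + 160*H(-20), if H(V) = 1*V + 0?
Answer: -3636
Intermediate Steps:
H(V) = V (H(V) = V + 0 = V)
-436 + 160*H(-20) = -436 + 160*(-20) = -436 - 3200 = -3636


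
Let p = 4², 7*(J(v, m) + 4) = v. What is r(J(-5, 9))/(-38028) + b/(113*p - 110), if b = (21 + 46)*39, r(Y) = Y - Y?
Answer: 871/566 ≈ 1.5389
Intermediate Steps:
J(v, m) = -4 + v/7
p = 16
r(Y) = 0
b = 2613 (b = 67*39 = 2613)
r(J(-5, 9))/(-38028) + b/(113*p - 110) = 0/(-38028) + 2613/(113*16 - 110) = 0*(-1/38028) + 2613/(1808 - 110) = 0 + 2613/1698 = 0 + 2613*(1/1698) = 0 + 871/566 = 871/566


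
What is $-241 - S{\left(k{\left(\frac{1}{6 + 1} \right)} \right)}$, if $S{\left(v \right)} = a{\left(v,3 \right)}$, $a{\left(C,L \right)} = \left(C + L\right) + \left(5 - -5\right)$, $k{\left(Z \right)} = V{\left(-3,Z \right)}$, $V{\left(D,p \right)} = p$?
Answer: $- \frac{1779}{7} \approx -254.14$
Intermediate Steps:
$k{\left(Z \right)} = Z$
$a{\left(C,L \right)} = 10 + C + L$ ($a{\left(C,L \right)} = \left(C + L\right) + \left(5 + 5\right) = \left(C + L\right) + 10 = 10 + C + L$)
$S{\left(v \right)} = 13 + v$ ($S{\left(v \right)} = 10 + v + 3 = 13 + v$)
$-241 - S{\left(k{\left(\frac{1}{6 + 1} \right)} \right)} = -241 - \left(13 + \frac{1}{6 + 1}\right) = -241 - \left(13 + \frac{1}{7}\right) = -241 - \frac{92}{7} = - \frac{1779}{7}$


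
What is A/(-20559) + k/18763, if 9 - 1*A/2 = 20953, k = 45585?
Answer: 22378267/5009721 ≈ 4.4670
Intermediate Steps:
A = -41888 (A = 18 - 2*20953 = 18 - 41906 = -41888)
A/(-20559) + k/18763 = -41888/(-20559) + 45585/18763 = -41888*(-1/20559) + 45585*(1/18763) = 544/267 + 45585/18763 = 22378267/5009721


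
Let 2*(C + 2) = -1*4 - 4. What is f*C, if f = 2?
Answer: -12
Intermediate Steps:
C = -6 (C = -2 + (-1*4 - 4)/2 = -2 + (-4 - 4)/2 = -2 + (½)*(-8) = -2 - 4 = -6)
f*C = 2*(-6) = -12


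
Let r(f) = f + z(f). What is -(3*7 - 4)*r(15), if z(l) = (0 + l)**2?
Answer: -4080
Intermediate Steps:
z(l) = l**2
r(f) = f + f**2
-(3*7 - 4)*r(15) = -(3*7 - 4)*15*(1 + 15) = -(21 - 4)*15*16 = -17*240 = -1*4080 = -4080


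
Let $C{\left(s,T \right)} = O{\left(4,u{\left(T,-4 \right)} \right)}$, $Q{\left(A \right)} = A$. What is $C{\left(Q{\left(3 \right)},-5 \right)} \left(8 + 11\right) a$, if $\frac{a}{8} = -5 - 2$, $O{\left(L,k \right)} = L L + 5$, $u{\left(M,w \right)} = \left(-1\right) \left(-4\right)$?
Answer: $-22344$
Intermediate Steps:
$u{\left(M,w \right)} = 4$
$O{\left(L,k \right)} = 5 + L^{2}$ ($O{\left(L,k \right)} = L^{2} + 5 = 5 + L^{2}$)
$C{\left(s,T \right)} = 21$ ($C{\left(s,T \right)} = 5 + 4^{2} = 5 + 16 = 21$)
$a = -56$ ($a = 8 \left(-5 - 2\right) = 8 \left(-7\right) = -56$)
$C{\left(Q{\left(3 \right)},-5 \right)} \left(8 + 11\right) a = 21 \left(8 + 11\right) \left(-56\right) = 21 \cdot 19 \left(-56\right) = 21 \left(-1064\right) = -22344$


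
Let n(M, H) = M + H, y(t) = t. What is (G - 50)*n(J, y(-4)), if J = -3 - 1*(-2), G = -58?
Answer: 540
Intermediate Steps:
J = -1 (J = -3 + 2 = -1)
n(M, H) = H + M
(G - 50)*n(J, y(-4)) = (-58 - 50)*(-4 - 1) = -108*(-5) = 540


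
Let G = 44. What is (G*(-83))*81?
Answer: -295812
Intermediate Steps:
(G*(-83))*81 = (44*(-83))*81 = -3652*81 = -295812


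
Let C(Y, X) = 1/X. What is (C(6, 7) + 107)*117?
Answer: 87750/7 ≈ 12536.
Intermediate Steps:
C(Y, X) = 1/X
(C(6, 7) + 107)*117 = (1/7 + 107)*117 = (⅐ + 107)*117 = (750/7)*117 = 87750/7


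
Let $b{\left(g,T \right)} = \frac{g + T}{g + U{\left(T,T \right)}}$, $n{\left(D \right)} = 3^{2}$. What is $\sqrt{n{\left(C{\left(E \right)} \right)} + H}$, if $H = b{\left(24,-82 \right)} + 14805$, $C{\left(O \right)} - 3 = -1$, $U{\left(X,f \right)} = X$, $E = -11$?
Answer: $\sqrt{14815} \approx 121.72$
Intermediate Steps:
$C{\left(O \right)} = 2$ ($C{\left(O \right)} = 3 - 1 = 2$)
$n{\left(D \right)} = 9$
$b{\left(g,T \right)} = 1$ ($b{\left(g,T \right)} = \frac{g + T}{g + T} = \frac{T + g}{T + g} = 1$)
$H = 14806$ ($H = 1 + 14805 = 14806$)
$\sqrt{n{\left(C{\left(E \right)} \right)} + H} = \sqrt{9 + 14806} = \sqrt{14815}$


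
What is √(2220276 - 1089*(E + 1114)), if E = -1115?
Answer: √2221365 ≈ 1490.4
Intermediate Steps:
√(2220276 - 1089*(E + 1114)) = √(2220276 - 1089*(-1115 + 1114)) = √(2220276 - 1089*(-1)) = √(2220276 + 1089) = √2221365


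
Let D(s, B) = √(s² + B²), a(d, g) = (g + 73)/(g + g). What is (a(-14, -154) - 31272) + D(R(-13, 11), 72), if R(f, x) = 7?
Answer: -9631695/308 + √5233 ≈ -31199.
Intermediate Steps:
a(d, g) = (73 + g)/(2*g) (a(d, g) = (73 + g)/((2*g)) = (73 + g)*(1/(2*g)) = (73 + g)/(2*g))
D(s, B) = √(B² + s²)
(a(-14, -154) - 31272) + D(R(-13, 11), 72) = ((½)*(73 - 154)/(-154) - 31272) + √(72² + 7²) = ((½)*(-1/154)*(-81) - 31272) + √(5184 + 49) = (81/308 - 31272) + √5233 = -9631695/308 + √5233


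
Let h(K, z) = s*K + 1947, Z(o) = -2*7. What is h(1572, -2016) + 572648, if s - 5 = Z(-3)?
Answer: 560447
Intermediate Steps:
Z(o) = -14
s = -9 (s = 5 - 14 = -9)
h(K, z) = 1947 - 9*K (h(K, z) = -9*K + 1947 = 1947 - 9*K)
h(1572, -2016) + 572648 = (1947 - 9*1572) + 572648 = (1947 - 14148) + 572648 = -12201 + 572648 = 560447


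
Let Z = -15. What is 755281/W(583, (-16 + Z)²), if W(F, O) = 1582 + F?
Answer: 755281/2165 ≈ 348.86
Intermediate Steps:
755281/W(583, (-16 + Z)²) = 755281/(1582 + 583) = 755281/2165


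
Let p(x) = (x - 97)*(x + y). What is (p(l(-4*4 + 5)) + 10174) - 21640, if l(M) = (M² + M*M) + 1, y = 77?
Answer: 35254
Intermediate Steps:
l(M) = 1 + 2*M² (l(M) = (M² + M²) + 1 = 2*M² + 1 = 1 + 2*M²)
p(x) = (-97 + x)*(77 + x) (p(x) = (x - 97)*(x + 77) = (-97 + x)*(77 + x))
(p(l(-4*4 + 5)) + 10174) - 21640 = ((-7469 + (1 + 2*(-4*4 + 5)²)² - 20*(1 + 2*(-4*4 + 5)²)) + 10174) - 21640 = ((-7469 + (1 + 2*(-16 + 5)²)² - 20*(1 + 2*(-16 + 5)²)) + 10174) - 21640 = ((-7469 + (1 + 2*(-11)²)² - 20*(1 + 2*(-11)²)) + 10174) - 21640 = ((-7469 + (1 + 2*121)² - 20*(1 + 2*121)) + 10174) - 21640 = ((-7469 + (1 + 242)² - 20*(1 + 242)) + 10174) - 21640 = ((-7469 + 243² - 20*243) + 10174) - 21640 = ((-7469 + 59049 - 4860) + 10174) - 21640 = (46720 + 10174) - 21640 = 56894 - 21640 = 35254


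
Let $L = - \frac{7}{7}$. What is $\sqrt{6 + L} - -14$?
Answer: $14 + \sqrt{5} \approx 16.236$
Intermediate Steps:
$L = -1$ ($L = \left(-7\right) \frac{1}{7} = -1$)
$\sqrt{6 + L} - -14 = \sqrt{6 - 1} - -14 = \sqrt{5} + 14 = 14 + \sqrt{5}$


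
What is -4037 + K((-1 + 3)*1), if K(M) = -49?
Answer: -4086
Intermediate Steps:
-4037 + K((-1 + 3)*1) = -4037 - 49 = -4086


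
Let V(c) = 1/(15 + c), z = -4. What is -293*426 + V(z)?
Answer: -1372997/11 ≈ -1.2482e+5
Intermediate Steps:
-293*426 + V(z) = -293*426 + 1/(15 - 4) = -124818 + 1/11 = -1372997/11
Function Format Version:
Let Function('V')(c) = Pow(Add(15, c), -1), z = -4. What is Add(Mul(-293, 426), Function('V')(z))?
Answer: Rational(-1372997, 11) ≈ -1.2482e+5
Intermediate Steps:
Add(Mul(-293, 426), Function('V')(z)) = Add(Mul(-293, 426), Pow(Add(15, -4), -1)) = Add(-124818, Pow(11, -1)) = Add(-124818, Rational(1, 11)) = Rational(-1372997, 11)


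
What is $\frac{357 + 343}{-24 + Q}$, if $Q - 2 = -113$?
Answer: $- \frac{140}{27} \approx -5.1852$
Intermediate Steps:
$Q = -111$ ($Q = 2 - 113 = -111$)
$\frac{357 + 343}{-24 + Q} = \frac{357 + 343}{-24 - 111} = \frac{700}{-135} = 700 \left(- \frac{1}{135}\right) = - \frac{140}{27}$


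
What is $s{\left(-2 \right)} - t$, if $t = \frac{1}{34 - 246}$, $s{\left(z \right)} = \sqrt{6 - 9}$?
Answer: $\frac{1}{212} + i \sqrt{3} \approx 0.004717 + 1.732 i$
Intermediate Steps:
$s{\left(z \right)} = i \sqrt{3}$ ($s{\left(z \right)} = \sqrt{-3} = i \sqrt{3}$)
$t = - \frac{1}{212}$ ($t = \frac{1}{-212} = - \frac{1}{212} \approx -0.004717$)
$s{\left(-2 \right)} - t = i \sqrt{3} - - \frac{1}{212} = i \sqrt{3} + \frac{1}{212} = \frac{1}{212} + i \sqrt{3}$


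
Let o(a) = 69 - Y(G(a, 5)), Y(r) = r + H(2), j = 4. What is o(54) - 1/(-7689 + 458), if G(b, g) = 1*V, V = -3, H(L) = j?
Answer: 491709/7231 ≈ 68.000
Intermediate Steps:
H(L) = 4
G(b, g) = -3 (G(b, g) = 1*(-3) = -3)
Y(r) = 4 + r (Y(r) = r + 4 = 4 + r)
o(a) = 68 (o(a) = 69 - (4 - 3) = 69 - 1*1 = 69 - 1 = 68)
o(54) - 1/(-7689 + 458) = 68 - 1/(-7689 + 458) = 68 - 1/(-7231) = 68 - 1*(-1/7231) = 68 + 1/7231 = 491709/7231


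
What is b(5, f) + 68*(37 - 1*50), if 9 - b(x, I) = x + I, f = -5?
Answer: -875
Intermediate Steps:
b(x, I) = 9 - I - x (b(x, I) = 9 - (x + I) = 9 - (I + x) = 9 + (-I - x) = 9 - I - x)
b(5, f) + 68*(37 - 1*50) = (9 - 1*(-5) - 1*5) + 68*(37 - 1*50) = (9 + 5 - 5) + 68*(37 - 50) = 9 + 68*(-13) = 9 - 884 = -875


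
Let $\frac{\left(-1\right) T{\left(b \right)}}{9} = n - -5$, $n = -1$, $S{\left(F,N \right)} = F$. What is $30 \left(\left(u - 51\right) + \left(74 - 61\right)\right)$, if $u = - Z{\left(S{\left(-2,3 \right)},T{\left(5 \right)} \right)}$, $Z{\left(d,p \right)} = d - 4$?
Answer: $-960$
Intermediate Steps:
$T{\left(b \right)} = -36$ ($T{\left(b \right)} = - 9 \left(-1 - -5\right) = - 9 \left(-1 + 5\right) = \left(-9\right) 4 = -36$)
$Z{\left(d,p \right)} = -4 + d$
$u = 6$ ($u = - (-4 - 2) = \left(-1\right) \left(-6\right) = 6$)
$30 \left(\left(u - 51\right) + \left(74 - 61\right)\right) = 30 \left(\left(6 - 51\right) + \left(74 - 61\right)\right) = 30 \left(-45 + \left(74 - 61\right)\right) = 30 \left(-45 + 13\right) = 30 \left(-32\right) = -960$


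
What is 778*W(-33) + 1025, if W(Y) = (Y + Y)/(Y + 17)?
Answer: 16937/4 ≈ 4234.3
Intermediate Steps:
W(Y) = 2*Y/(17 + Y) (W(Y) = (2*Y)/(17 + Y) = 2*Y/(17 + Y))
778*W(-33) + 1025 = 778*(2*(-33)/(17 - 33)) + 1025 = 778*(2*(-33)/(-16)) + 1025 = 778*(2*(-33)*(-1/16)) + 1025 = 778*(33/8) + 1025 = 12837/4 + 1025 = 16937/4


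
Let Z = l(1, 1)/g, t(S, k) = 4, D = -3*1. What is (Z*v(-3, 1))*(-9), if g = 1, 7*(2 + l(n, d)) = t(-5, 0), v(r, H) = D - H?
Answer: -360/7 ≈ -51.429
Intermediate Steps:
D = -3
v(r, H) = -3 - H
l(n, d) = -10/7 (l(n, d) = -2 + (⅐)*4 = -2 + 4/7 = -10/7)
Z = -10/7 (Z = -10/7/1 = -10/7*1 = -10/7 ≈ -1.4286)
(Z*v(-3, 1))*(-9) = -10*(-3 - 1*1)/7*(-9) = -10*(-3 - 1)/7*(-9) = -10/7*(-4)*(-9) = (40/7)*(-9) = -360/7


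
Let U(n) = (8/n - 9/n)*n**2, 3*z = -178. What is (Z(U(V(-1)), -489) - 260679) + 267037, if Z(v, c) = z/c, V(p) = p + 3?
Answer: 9327364/1467 ≈ 6358.1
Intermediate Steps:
V(p) = 3 + p
z = -178/3 (z = (1/3)*(-178) = -178/3 ≈ -59.333)
U(n) = -n (U(n) = (-1/n)*n**2 = -n)
Z(v, c) = -178/(3*c)
(Z(U(V(-1)), -489) - 260679) + 267037 = (-178/3/(-489) - 260679) + 267037 = (-178/3*(-1/489) - 260679) + 267037 = (178/1467 - 260679) + 267037 = -382415915/1467 + 267037 = 9327364/1467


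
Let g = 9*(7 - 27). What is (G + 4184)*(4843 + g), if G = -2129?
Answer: 9582465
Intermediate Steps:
g = -180 (g = 9*(-20) = -180)
(G + 4184)*(4843 + g) = (-2129 + 4184)*(4843 - 180) = 2055*4663 = 9582465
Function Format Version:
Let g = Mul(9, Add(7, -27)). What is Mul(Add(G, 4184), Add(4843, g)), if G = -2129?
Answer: 9582465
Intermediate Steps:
g = -180 (g = Mul(9, -20) = -180)
Mul(Add(G, 4184), Add(4843, g)) = Mul(Add(-2129, 4184), Add(4843, -180)) = Mul(2055, 4663) = 9582465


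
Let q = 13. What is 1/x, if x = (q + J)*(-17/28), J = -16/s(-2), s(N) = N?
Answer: -4/51 ≈ -0.078431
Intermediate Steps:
J = 8 (J = -16/(-2) = -16*(-½) = 8)
x = -51/4 (x = (13 + 8)*(-17/28) = 21*(-17*1/28) = 21*(-17/28) = -51/4 ≈ -12.750)
1/x = 1/(-51/4) = -4/51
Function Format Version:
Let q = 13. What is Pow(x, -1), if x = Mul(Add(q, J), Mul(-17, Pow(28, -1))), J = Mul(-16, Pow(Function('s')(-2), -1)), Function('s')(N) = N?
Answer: Rational(-4, 51) ≈ -0.078431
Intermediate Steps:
J = 8 (J = Mul(-16, Pow(-2, -1)) = Mul(-16, Rational(-1, 2)) = 8)
x = Rational(-51, 4) (x = Mul(Add(13, 8), Mul(-17, Pow(28, -1))) = Mul(21, Mul(-17, Rational(1, 28))) = Mul(21, Rational(-17, 28)) = Rational(-51, 4) ≈ -12.750)
Pow(x, -1) = Pow(Rational(-51, 4), -1) = Rational(-4, 51)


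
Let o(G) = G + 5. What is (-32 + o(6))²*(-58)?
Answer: -25578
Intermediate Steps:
o(G) = 5 + G
(-32 + o(6))²*(-58) = (-32 + (5 + 6))²*(-58) = (-32 + 11)²*(-58) = (-21)²*(-58) = 441*(-58) = -25578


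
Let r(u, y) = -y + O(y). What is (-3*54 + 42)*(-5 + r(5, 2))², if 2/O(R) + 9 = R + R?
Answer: -32856/5 ≈ -6571.2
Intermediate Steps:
O(R) = 2/(-9 + 2*R) (O(R) = 2/(-9 + (R + R)) = 2/(-9 + 2*R))
r(u, y) = -y + 2/(-9 + 2*y)
(-3*54 + 42)*(-5 + r(5, 2))² = (-3*54 + 42)*(-5 + (-1*2 + 2/(-9 + 2*2)))² = (-162 + 42)*(-5 + (-2 + 2/(-9 + 4)))² = -120*(-5 + (-2 + 2/(-5)))² = -120*(-5 + (-2 + 2*(-⅕)))² = -120*(-5 + (-2 - ⅖))² = -120*(-5 - 12/5)² = -120*(-37/5)² = -120*1369/25 = -32856/5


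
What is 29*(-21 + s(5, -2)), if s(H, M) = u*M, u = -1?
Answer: -551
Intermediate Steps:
s(H, M) = -M
29*(-21 + s(5, -2)) = 29*(-21 - 1*(-2)) = 29*(-21 + 2) = 29*(-19) = -551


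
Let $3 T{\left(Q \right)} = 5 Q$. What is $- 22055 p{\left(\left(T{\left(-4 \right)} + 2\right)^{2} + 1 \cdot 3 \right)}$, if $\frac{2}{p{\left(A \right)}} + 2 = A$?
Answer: $- \frac{79398}{41} \approx -1936.5$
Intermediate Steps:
$T{\left(Q \right)} = \frac{5 Q}{3}$
$p{\left(A \right)} = \frac{2}{-2 + A}$
$- 22055 p{\left(\left(T{\left(-4 \right)} + 2\right)^{2} + 1 \cdot 3 \right)} = - 22055 \frac{2}{-2 + \left(\left(\frac{5}{3} \left(-4\right) + 2\right)^{2} + 1 \cdot 3\right)} = - 22055 \frac{2}{-2 + \left(\left(- \frac{20}{3} + 2\right)^{2} + 3\right)} = - 22055 \frac{2}{-2 + \left(\left(- \frac{14}{3}\right)^{2} + 3\right)} = - 22055 \frac{2}{-2 + \left(\frac{196}{9} + 3\right)} = - 22055 \frac{2}{-2 + \frac{223}{9}} = - 22055 \frac{2}{\frac{205}{9}} = - 22055 \cdot 2 \cdot \frac{9}{205} = \left(-22055\right) \frac{18}{205} = - \frac{79398}{41}$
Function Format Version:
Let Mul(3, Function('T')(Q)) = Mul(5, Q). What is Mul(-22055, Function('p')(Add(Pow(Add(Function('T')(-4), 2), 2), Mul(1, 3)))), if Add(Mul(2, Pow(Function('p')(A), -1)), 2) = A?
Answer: Rational(-79398, 41) ≈ -1936.5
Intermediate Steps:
Function('T')(Q) = Mul(Rational(5, 3), Q) (Function('T')(Q) = Mul(Rational(1, 3), Mul(5, Q)) = Mul(Rational(5, 3), Q))
Function('p')(A) = Mul(2, Pow(Add(-2, A), -1))
Mul(-22055, Function('p')(Add(Pow(Add(Function('T')(-4), 2), 2), Mul(1, 3)))) = Mul(-22055, Mul(2, Pow(Add(-2, Add(Pow(Add(Mul(Rational(5, 3), -4), 2), 2), Mul(1, 3))), -1))) = Mul(-22055, Mul(2, Pow(Add(-2, Add(Pow(Add(Rational(-20, 3), 2), 2), 3)), -1))) = Mul(-22055, Mul(2, Pow(Add(-2, Add(Pow(Rational(-14, 3), 2), 3)), -1))) = Mul(-22055, Mul(2, Pow(Add(-2, Add(Rational(196, 9), 3)), -1))) = Mul(-22055, Mul(2, Pow(Add(-2, Rational(223, 9)), -1))) = Mul(-22055, Mul(2, Pow(Rational(205, 9), -1))) = Mul(-22055, Mul(2, Rational(9, 205))) = Mul(-22055, Rational(18, 205)) = Rational(-79398, 41)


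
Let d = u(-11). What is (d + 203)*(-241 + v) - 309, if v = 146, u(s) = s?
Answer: -18549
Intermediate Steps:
d = -11
(d + 203)*(-241 + v) - 309 = (-11 + 203)*(-241 + 146) - 309 = 192*(-95) - 309 = -18240 - 309 = -18549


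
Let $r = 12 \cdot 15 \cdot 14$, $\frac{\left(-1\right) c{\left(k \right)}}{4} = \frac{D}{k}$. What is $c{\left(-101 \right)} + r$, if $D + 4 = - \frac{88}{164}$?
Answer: $\frac{10434576}{4141} \approx 2519.8$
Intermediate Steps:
$D = - \frac{186}{41}$ ($D = -4 - \frac{88}{164} = -4 - \frac{22}{41} = - \frac{186}{41} \approx -4.5366$)
$c{\left(k \right)} = \frac{744}{41 k}$ ($c{\left(k \right)} = - 4 \left(- \frac{186}{41 k}\right) = \frac{744}{41 k}$)
$r = 2520$ ($r = 180 \cdot 14 = 2520$)
$c{\left(-101 \right)} + r = \frac{744}{41 \left(-101\right)} + 2520 = \frac{744}{41} \left(- \frac{1}{101}\right) + 2520 = - \frac{744}{4141} + 2520 = \frac{10434576}{4141}$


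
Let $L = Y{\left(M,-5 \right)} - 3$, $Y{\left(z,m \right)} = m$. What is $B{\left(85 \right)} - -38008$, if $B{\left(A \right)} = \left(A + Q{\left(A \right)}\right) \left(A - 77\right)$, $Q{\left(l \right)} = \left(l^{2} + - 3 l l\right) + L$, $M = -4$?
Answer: $-76976$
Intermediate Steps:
$L = -8$ ($L = -5 - 3 = -8$)
$Q{\left(l \right)} = -8 - 2 l^{2}$ ($Q{\left(l \right)} = \left(l^{2} + - 3 l l\right) - 8 = \left(l^{2} - 3 l^{2}\right) - 8 = - 2 l^{2} - 8 = -8 - 2 l^{2}$)
$B{\left(A \right)} = \left(-77 + A\right) \left(-8 + A - 2 A^{2}\right)$ ($B{\left(A \right)} = \left(A - \left(8 + 2 A^{2}\right)\right) \left(A - 77\right) = \left(-8 + A - 2 A^{2}\right) \left(-77 + A\right) = \left(-77 + A\right) \left(-8 + A - 2 A^{2}\right)$)
$B{\left(85 \right)} - -38008 = \left(616 - 7225 - 2 \cdot 85^{3} + 155 \cdot 85^{2}\right) - -38008 = \left(616 - 7225 - 1228250 + 155 \cdot 7225\right) + 38008 = \left(616 - 7225 - 1228250 + 1119875\right) + 38008 = -114984 + 38008 = -76976$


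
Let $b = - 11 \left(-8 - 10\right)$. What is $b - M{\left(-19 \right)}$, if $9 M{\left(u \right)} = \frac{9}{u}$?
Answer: $\frac{3763}{19} \approx 198.05$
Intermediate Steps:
$M{\left(u \right)} = \frac{1}{u}$ ($M{\left(u \right)} = \frac{9 \frac{1}{u}}{9} = \frac{1}{u}$)
$b = 198$ ($b = \left(-11\right) \left(-18\right) = 198$)
$b - M{\left(-19 \right)} = 198 - \frac{1}{-19} = 198 - - \frac{1}{19} = 198 + \frac{1}{19} = \frac{3763}{19}$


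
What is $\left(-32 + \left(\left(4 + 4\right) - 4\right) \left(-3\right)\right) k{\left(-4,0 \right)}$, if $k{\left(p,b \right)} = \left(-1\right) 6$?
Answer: $264$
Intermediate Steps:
$k{\left(p,b \right)} = -6$
$\left(-32 + \left(\left(4 + 4\right) - 4\right) \left(-3\right)\right) k{\left(-4,0 \right)} = \left(-32 + \left(\left(4 + 4\right) - 4\right) \left(-3\right)\right) \left(-6\right) = \left(-32 + \left(8 - 4\right) \left(-3\right)\right) \left(-6\right) = \left(-32 + 4 \left(-3\right)\right) \left(-6\right) = \left(-32 - 12\right) \left(-6\right) = \left(-44\right) \left(-6\right) = 264$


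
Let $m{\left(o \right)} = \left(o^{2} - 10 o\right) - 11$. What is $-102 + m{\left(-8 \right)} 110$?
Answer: $14528$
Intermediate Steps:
$m{\left(o \right)} = -11 + o^{2} - 10 o$
$-102 + m{\left(-8 \right)} 110 = -102 + \left(-11 + \left(-8\right)^{2} - -80\right) 110 = -102 + \left(-11 + 64 + 80\right) 110 = -102 + 133 \cdot 110 = -102 + 14630 = 14528$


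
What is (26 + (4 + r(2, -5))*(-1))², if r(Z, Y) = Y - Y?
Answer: 484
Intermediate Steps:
r(Z, Y) = 0
(26 + (4 + r(2, -5))*(-1))² = (26 + (4 + 0)*(-1))² = (26 + 4*(-1))² = (26 - 4)² = 22² = 484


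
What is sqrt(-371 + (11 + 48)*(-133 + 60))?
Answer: I*sqrt(4678) ≈ 68.396*I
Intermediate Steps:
sqrt(-371 + (11 + 48)*(-133 + 60)) = sqrt(-371 + 59*(-73)) = sqrt(-371 - 4307) = sqrt(-4678) = I*sqrt(4678)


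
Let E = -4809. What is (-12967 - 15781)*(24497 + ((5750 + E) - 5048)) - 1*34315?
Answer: -586206035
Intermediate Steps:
(-12967 - 15781)*(24497 + ((5750 + E) - 5048)) - 1*34315 = (-12967 - 15781)*(24497 + ((5750 - 4809) - 5048)) - 1*34315 = -28748*(24497 + (941 - 5048)) - 34315 = -28748*(24497 - 4107) - 34315 = -28748*20390 - 34315 = -586171720 - 34315 = -586206035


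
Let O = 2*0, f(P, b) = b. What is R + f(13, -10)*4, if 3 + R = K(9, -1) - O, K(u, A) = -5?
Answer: -48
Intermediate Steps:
O = 0
R = -8 (R = -3 + (-5 - 1*0) = -3 + (-5 + 0) = -3 - 5 = -8)
R + f(13, -10)*4 = -8 - 10*4 = -8 - 40 = -48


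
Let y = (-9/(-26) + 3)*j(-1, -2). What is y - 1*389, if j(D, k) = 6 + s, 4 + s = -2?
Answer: -389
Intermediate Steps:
s = -6 (s = -4 - 2 = -6)
j(D, k) = 0 (j(D, k) = 6 - 6 = 0)
y = 0 (y = (-9/(-26) + 3)*0 = (-9*(-1/26) + 3)*0 = (9/26 + 3)*0 = (87/26)*0 = 0)
y - 1*389 = 0 - 1*389 = 0 - 389 = -389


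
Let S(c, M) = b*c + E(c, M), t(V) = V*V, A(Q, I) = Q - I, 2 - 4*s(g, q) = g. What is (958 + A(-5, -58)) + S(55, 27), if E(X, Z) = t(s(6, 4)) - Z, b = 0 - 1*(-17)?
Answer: 1920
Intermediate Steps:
b = 17 (b = 0 + 17 = 17)
s(g, q) = ½ - g/4
t(V) = V²
E(X, Z) = 1 - Z (E(X, Z) = (½ - ¼*6)² - Z = (½ - 3/2)² - Z = (-1)² - Z = 1 - Z)
S(c, M) = 1 - M + 17*c (S(c, M) = 17*c + (1 - M) = 1 - M + 17*c)
(958 + A(-5, -58)) + S(55, 27) = (958 + (-5 - 1*(-58))) + (1 - 1*27 + 17*55) = (958 + (-5 + 58)) + (1 - 27 + 935) = (958 + 53) + 909 = 1011 + 909 = 1920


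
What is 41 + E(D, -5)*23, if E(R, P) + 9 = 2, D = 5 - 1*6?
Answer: -120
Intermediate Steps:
D = -1 (D = 5 - 6 = -1)
E(R, P) = -7 (E(R, P) = -9 + 2 = -7)
41 + E(D, -5)*23 = 41 - 7*23 = 41 - 161 = -120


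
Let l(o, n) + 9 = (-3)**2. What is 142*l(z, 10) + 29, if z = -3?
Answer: 29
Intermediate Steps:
l(o, n) = 0 (l(o, n) = -9 + (-3)**2 = -9 + 9 = 0)
142*l(z, 10) + 29 = 142*0 + 29 = 0 + 29 = 29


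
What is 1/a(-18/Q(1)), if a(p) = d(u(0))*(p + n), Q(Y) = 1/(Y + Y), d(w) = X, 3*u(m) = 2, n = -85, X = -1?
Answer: 1/121 ≈ 0.0082645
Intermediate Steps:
u(m) = ⅔ (u(m) = (⅓)*2 = ⅔)
d(w) = -1
Q(Y) = 1/(2*Y)
a(p) = 85 - p (a(p) = -(p - 85) = -(-85 + p) = 85 - p)
1/a(-18/Q(1)) = 1/(85 - (-18)/((½)/1)) = 1/(85 - (-18)/((½)*1)) = 1/(85 - (-18)/½) = 1/(85 - (-18)*2) = 1/(85 - 1*(-36)) = 1/(85 + 36) = 1/121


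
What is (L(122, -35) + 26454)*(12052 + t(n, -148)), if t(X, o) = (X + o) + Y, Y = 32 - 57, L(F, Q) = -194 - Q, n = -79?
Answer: 310281000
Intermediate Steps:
Y = -25
t(X, o) = -25 + X + o (t(X, o) = (X + o) - 25 = -25 + X + o)
(L(122, -35) + 26454)*(12052 + t(n, -148)) = ((-194 - 1*(-35)) + 26454)*(12052 + (-25 - 79 - 148)) = ((-194 + 35) + 26454)*(12052 - 252) = (-159 + 26454)*11800 = 26295*11800 = 310281000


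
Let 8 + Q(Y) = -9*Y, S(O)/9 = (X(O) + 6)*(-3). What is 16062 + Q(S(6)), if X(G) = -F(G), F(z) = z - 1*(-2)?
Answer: 15568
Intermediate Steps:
F(z) = 2 + z (F(z) = z + 2 = 2 + z)
X(G) = -2 - G (X(G) = -(2 + G) = -2 - G)
S(O) = -108 + 27*O (S(O) = 9*(((-2 - O) + 6)*(-3)) = 9*((4 - O)*(-3)) = 9*(-12 + 3*O) = -108 + 27*O)
Q(Y) = -8 - 9*Y
16062 + Q(S(6)) = 16062 + (-8 - 9*(-108 + 27*6)) = 16062 + (-8 - 9*(-108 + 162)) = 16062 + (-8 - 9*54) = 16062 + (-8 - 486) = 16062 - 494 = 15568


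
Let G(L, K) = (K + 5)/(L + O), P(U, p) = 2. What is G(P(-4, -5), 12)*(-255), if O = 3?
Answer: -867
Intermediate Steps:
G(L, K) = (5 + K)/(3 + L) (G(L, K) = (K + 5)/(L + 3) = (5 + K)/(3 + L))
G(P(-4, -5), 12)*(-255) = ((5 + 12)/(3 + 2))*(-255) = (17/5)*(-255) = -867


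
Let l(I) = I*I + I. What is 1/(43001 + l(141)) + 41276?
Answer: 2601337349/63023 ≈ 41276.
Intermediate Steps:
l(I) = I + I**2 (l(I) = I**2 + I = I + I**2)
1/(43001 + l(141)) + 41276 = 1/(43001 + 141*(1 + 141)) + 41276 = 1/(43001 + 141*142) + 41276 = 1/(43001 + 20022) + 41276 = 1/63023 + 41276 = 2601337349/63023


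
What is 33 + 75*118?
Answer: 8883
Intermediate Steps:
33 + 75*118 = 33 + 8850 = 8883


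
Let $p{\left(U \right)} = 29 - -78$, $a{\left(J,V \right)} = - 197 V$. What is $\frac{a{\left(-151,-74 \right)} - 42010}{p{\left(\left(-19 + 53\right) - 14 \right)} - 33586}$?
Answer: $\frac{27432}{33479} \approx 0.81938$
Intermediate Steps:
$p{\left(U \right)} = 107$ ($p{\left(U \right)} = 29 + 78 = 107$)
$\frac{a{\left(-151,-74 \right)} - 42010}{p{\left(\left(-19 + 53\right) - 14 \right)} - 33586} = \frac{\left(-197\right) \left(-74\right) - 42010}{107 - 33586} = \frac{14578 - 42010}{-33479} = \left(-27432\right) \left(- \frac{1}{33479}\right) = \frac{27432}{33479}$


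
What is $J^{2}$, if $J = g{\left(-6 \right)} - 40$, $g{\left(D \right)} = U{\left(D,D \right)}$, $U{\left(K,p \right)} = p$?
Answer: $2116$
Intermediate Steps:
$g{\left(D \right)} = D$
$J = -46$ ($J = -6 - 40 = -46$)
$J^{2} = \left(-46\right)^{2} = 2116$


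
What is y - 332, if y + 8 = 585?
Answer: 245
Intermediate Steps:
y = 577 (y = -8 + 585 = 577)
y - 332 = 577 - 332 = 245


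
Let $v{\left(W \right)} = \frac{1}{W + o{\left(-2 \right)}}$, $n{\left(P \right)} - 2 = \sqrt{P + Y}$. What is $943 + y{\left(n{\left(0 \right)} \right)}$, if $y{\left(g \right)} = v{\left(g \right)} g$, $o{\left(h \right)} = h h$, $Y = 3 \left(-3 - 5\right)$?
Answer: $\frac{4718}{5} + \frac{2 i \sqrt{6}}{15} \approx 943.6 + 0.3266 i$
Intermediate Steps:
$Y = -24$ ($Y = 3 \left(-8\right) = -24$)
$o{\left(h \right)} = h^{2}$
$n{\left(P \right)} = 2 + \sqrt{-24 + P}$ ($n{\left(P \right)} = 2 + \sqrt{P - 24} = 2 + \sqrt{-24 + P}$)
$v{\left(W \right)} = \frac{1}{4 + W}$ ($v{\left(W \right)} = \frac{1}{W + \left(-2\right)^{2}} = \frac{1}{W + 4} = \frac{1}{4 + W}$)
$y{\left(g \right)} = \frac{g}{4 + g}$
$943 + y{\left(n{\left(0 \right)} \right)} = 943 + \frac{2 + \sqrt{-24 + 0}}{4 + \left(2 + \sqrt{-24 + 0}\right)} = 943 + \frac{2 + \sqrt{-24}}{4 + \left(2 + \sqrt{-24}\right)} = 943 + \frac{2 + 2 i \sqrt{6}}{4 + \left(2 + 2 i \sqrt{6}\right)} = 943 + \frac{2 + 2 i \sqrt{6}}{6 + 2 i \sqrt{6}}$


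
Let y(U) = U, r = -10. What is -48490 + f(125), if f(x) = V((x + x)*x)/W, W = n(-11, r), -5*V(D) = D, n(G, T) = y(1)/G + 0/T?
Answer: 20260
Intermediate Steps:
n(G, T) = 1/G (n(G, T) = 1/G + 0/T = 1/G + 0 = 1/G)
V(D) = -D/5
W = -1/11 (W = 1/(-11) = -1/11 ≈ -0.090909)
f(x) = 22*x²/5 (f(x) = (-(x + x)*x/5)/(-1/11) = -2*x*x/5*(-11) = -2*x²/5*(-11) = 22*x²/5)
-48490 + f(125) = -48490 + (22/5)*125² = -48490 + (22/5)*15625 = -48490 + 68750 = 20260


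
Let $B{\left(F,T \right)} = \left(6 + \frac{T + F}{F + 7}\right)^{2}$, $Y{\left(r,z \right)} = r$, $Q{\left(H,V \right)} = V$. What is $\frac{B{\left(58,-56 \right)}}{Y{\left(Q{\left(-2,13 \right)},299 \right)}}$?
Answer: $\frac{153664}{54925} \approx 2.7977$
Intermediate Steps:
$B{\left(F,T \right)} = \left(6 + \frac{F + T}{7 + F}\right)^{2}$
$\frac{B{\left(58,-56 \right)}}{Y{\left(Q{\left(-2,13 \right)},299 \right)}} = \frac{\frac{1}{\left(7 + 58\right)^{2}} \left(42 - 56 + 7 \cdot 58\right)^{2}}{13} = \frac{\left(42 - 56 + 406\right)^{2}}{4225} \cdot \frac{1}{13} = \frac{392^{2}}{4225} \cdot \frac{1}{13} = \frac{1}{4225} \cdot 153664 \cdot \frac{1}{13} = \frac{153664}{4225} \cdot \frac{1}{13} = \frac{153664}{54925}$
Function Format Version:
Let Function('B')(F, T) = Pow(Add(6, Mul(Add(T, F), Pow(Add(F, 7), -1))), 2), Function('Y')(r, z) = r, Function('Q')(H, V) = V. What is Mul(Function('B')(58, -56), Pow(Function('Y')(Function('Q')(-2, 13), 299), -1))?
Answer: Rational(153664, 54925) ≈ 2.7977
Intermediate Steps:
Function('B')(F, T) = Pow(Add(6, Mul(Pow(Add(7, F), -1), Add(F, T))), 2) (Function('B')(F, T) = Pow(Add(6, Mul(Add(F, T), Pow(Add(7, F), -1))), 2) = Pow(Add(6, Mul(Pow(Add(7, F), -1), Add(F, T))), 2))
Mul(Function('B')(58, -56), Pow(Function('Y')(Function('Q')(-2, 13), 299), -1)) = Mul(Mul(Pow(Add(7, 58), -2), Pow(Add(42, -56, Mul(7, 58)), 2)), Pow(13, -1)) = Mul(Mul(Pow(65, -2), Pow(Add(42, -56, 406), 2)), Rational(1, 13)) = Mul(Mul(Rational(1, 4225), Pow(392, 2)), Rational(1, 13)) = Mul(Mul(Rational(1, 4225), 153664), Rational(1, 13)) = Mul(Rational(153664, 4225), Rational(1, 13)) = Rational(153664, 54925)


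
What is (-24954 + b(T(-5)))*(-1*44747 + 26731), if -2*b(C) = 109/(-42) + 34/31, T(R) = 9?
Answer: 292662105560/651 ≈ 4.4956e+8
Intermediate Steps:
b(C) = 1951/2604 (b(C) = -(109/(-42) + 34/31)/2 = -(109*(-1/42) + 34*(1/31))/2 = -(-109/42 + 34/31)/2 = -1/2*(-1951/1302) = 1951/2604)
(-24954 + b(T(-5)))*(-1*44747 + 26731) = (-24954 + 1951/2604)*(-1*44747 + 26731) = -64978265*(-44747 + 26731)/2604 = -64978265/2604*(-18016) = 292662105560/651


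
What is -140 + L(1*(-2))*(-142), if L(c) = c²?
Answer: -708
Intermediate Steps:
-140 + L(1*(-2))*(-142) = -140 + (1*(-2))²*(-142) = -140 + (-2)²*(-142) = -140 + 4*(-142) = -140 - 568 = -708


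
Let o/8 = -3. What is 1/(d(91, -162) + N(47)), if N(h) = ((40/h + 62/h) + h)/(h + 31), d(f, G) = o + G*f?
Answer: -3666/54129845 ≈ -6.7726e-5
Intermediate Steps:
o = -24 (o = 8*(-3) = -24)
d(f, G) = -24 + G*f
N(h) = (h + 102/h)/(31 + h) (N(h) = (102/h + h)/(31 + h) = (h + 102/h)/(31 + h))
1/(d(91, -162) + N(47)) = 1/((-24 - 162*91) + (102 + 47**2)/(47*(31 + 47))) = 1/((-24 - 14742) + (1/47)*(102 + 2209)/78) = 1/(-14766 + (1/47)*(1/78)*2311) = 1/(-14766 + 2311/3666) = 1/(-54129845/3666) = -3666/54129845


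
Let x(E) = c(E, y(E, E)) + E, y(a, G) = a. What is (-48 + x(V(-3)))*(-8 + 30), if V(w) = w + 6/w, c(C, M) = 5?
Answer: -1056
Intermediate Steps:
x(E) = 5 + E
(-48 + x(V(-3)))*(-8 + 30) = (-48 + (5 + (-3 + 6/(-3))))*(-8 + 30) = (-48 + (5 + (-3 + 6*(-⅓))))*22 = (-48 + (5 + (-3 - 2)))*22 = (-48 + (5 - 5))*22 = (-48 + 0)*22 = -48*22 = -1056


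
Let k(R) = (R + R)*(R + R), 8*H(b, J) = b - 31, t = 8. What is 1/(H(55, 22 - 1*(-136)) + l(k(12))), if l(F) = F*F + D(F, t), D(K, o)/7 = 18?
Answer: 1/331905 ≈ 3.0129e-6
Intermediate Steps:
D(K, o) = 126 (D(K, o) = 7*18 = 126)
H(b, J) = -31/8 + b/8 (H(b, J) = (b - 31)/8 = (-31 + b)/8 = -31/8 + b/8)
k(R) = 4*R² (k(R) = (2*R)*(2*R) = 4*R²)
l(F) = 126 + F² (l(F) = F*F + 126 = F² + 126 = 126 + F²)
1/(H(55, 22 - 1*(-136)) + l(k(12))) = 1/((-31/8 + (⅛)*55) + (126 + (4*12²)²)) = 1/((-31/8 + 55/8) + (126 + (4*144)²)) = 1/(3 + (126 + 576²)) = 1/(3 + (126 + 331776)) = 1/(3 + 331902) = 1/331905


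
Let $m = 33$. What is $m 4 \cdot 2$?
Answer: $264$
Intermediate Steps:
$m 4 \cdot 2 = 33 \cdot 4 \cdot 2 = 33 \cdot 8 = 264$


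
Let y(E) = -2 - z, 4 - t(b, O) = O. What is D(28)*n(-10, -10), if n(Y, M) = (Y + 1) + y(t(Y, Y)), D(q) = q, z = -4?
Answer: -196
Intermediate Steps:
t(b, O) = 4 - O
y(E) = 2 (y(E) = -2 - 1*(-4) = -2 + 4 = 2)
n(Y, M) = 3 + Y (n(Y, M) = (Y + 1) + 2 = (1 + Y) + 2 = 3 + Y)
D(28)*n(-10, -10) = 28*(3 - 10) = 28*(-7) = -196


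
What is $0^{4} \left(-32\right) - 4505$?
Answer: $-4505$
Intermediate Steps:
$0^{4} \left(-32\right) - 4505 = 0 \left(-32\right) - 4505 = 0 - 4505 = -4505$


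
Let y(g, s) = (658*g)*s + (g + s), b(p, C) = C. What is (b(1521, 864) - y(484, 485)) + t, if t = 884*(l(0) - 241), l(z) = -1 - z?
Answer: -154672953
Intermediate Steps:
y(g, s) = g + s + 658*g*s (y(g, s) = 658*g*s + (g + s) = g + s + 658*g*s)
t = -213928 (t = 884*((-1 - 1*0) - 241) = 884*((-1 + 0) - 241) = 884*(-1 - 241) = 884*(-242) = -213928)
(b(1521, 864) - y(484, 485)) + t = (864 - (484 + 485 + 658*484*485)) - 213928 = (864 - (484 + 485 + 154458920)) - 213928 = (864 - 1*154459889) - 213928 = (864 - 154459889) - 213928 = -154459025 - 213928 = -154672953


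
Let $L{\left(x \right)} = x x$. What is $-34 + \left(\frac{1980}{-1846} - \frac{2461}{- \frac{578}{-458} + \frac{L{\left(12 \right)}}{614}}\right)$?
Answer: $- \frac{163099365901}{97109753} \approx -1679.5$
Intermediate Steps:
$L{\left(x \right)} = x^{2}$
$-34 + \left(\frac{1980}{-1846} - \frac{2461}{- \frac{578}{-458} + \frac{L{\left(12 \right)}}{614}}\right) = -34 + \left(\frac{1980}{-1846} - \frac{2461}{- \frac{578}{-458} + \frac{12^{2}}{614}}\right) = -34 + \left(1980 \left(- \frac{1}{1846}\right) - \frac{2461}{\left(-578\right) \left(- \frac{1}{458}\right) + 144 \cdot \frac{1}{614}}\right) = -34 - \left(\frac{990}{923} + \frac{2461}{\frac{289}{229} + \frac{72}{307}}\right) = -34 - \left(\frac{990}{923} + \frac{2461}{\frac{105211}{70303}}\right) = -34 - \frac{159797634299}{97109753} = - \frac{163099365901}{97109753}$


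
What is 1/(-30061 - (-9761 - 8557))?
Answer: -1/11743 ≈ -8.5157e-5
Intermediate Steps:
1/(-30061 - (-9761 - 8557)) = 1/(-30061 - 1*(-18318)) = 1/(-30061 + 18318) = 1/(-11743) = -1/11743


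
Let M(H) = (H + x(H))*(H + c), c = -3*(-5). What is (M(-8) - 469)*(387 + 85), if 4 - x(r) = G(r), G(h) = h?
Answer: -208152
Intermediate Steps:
c = 15
x(r) = 4 - r
M(H) = 60 + 4*H (M(H) = (H + (4 - H))*(H + 15) = 4*(15 + H) = 60 + 4*H)
(M(-8) - 469)*(387 + 85) = ((60 + 4*(-8)) - 469)*(387 + 85) = ((60 - 32) - 469)*472 = (28 - 469)*472 = -441*472 = -208152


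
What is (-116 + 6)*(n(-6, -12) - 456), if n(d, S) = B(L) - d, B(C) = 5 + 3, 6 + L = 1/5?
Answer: 48620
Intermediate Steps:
L = -29/5 (L = -6 + 1/5 = -6 + ⅕ = -29/5 ≈ -5.8000)
B(C) = 8
n(d, S) = 8 - d
(-116 + 6)*(n(-6, -12) - 456) = (-116 + 6)*((8 - 1*(-6)) - 456) = -110*((8 + 6) - 456) = -110*(14 - 456) = -110*(-442) = 48620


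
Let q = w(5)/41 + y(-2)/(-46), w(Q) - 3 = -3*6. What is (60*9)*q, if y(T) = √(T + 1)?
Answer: -8100/41 - 270*I/23 ≈ -197.56 - 11.739*I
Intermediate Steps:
y(T) = √(1 + T)
w(Q) = -15 (w(Q) = 3 - 3*6 = 3 - 18 = -15)
q = -15/41 - I/46 (q = -15/41 + √(1 - 2)/(-46) = -15*1/41 + √(-1)*(-1/46) = -15/41 + I*(-1/46) = -15/41 - I/46 ≈ -0.36585 - 0.021739*I)
(60*9)*q = (60*9)*(-15/41 - I/46) = 540*(-15/41 - I/46) = -8100/41 - 270*I/23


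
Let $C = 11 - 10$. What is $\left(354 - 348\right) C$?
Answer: $6$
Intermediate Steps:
$C = 1$ ($C = 11 - 10 = 1$)
$\left(354 - 348\right) C = \left(354 - 348\right) 1 = 6 \cdot 1 = 6$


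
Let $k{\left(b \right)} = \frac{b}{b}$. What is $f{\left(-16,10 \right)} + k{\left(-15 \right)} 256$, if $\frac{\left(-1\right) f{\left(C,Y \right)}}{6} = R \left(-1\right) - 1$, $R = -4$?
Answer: $238$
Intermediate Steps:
$k{\left(b \right)} = 1$
$f{\left(C,Y \right)} = -18$ ($f{\left(C,Y \right)} = - 6 \left(\left(-4\right) \left(-1\right) - 1\right) = - 6 \left(4 - 1\right) = \left(-6\right) 3 = -18$)
$f{\left(-16,10 \right)} + k{\left(-15 \right)} 256 = -18 + 1 \cdot 256 = -18 + 256 = 238$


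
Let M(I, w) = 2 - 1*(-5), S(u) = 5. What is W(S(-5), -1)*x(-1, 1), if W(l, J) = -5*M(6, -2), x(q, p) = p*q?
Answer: 35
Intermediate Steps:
M(I, w) = 7 (M(I, w) = 2 + 5 = 7)
W(l, J) = -35 (W(l, J) = -5*7 = -35)
W(S(-5), -1)*x(-1, 1) = -35*(-1) = 35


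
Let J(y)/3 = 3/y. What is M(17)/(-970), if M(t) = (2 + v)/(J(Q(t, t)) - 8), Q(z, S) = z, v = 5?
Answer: 119/123190 ≈ 0.00096599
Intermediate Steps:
J(y) = 9/y (J(y) = 3*(3/y) = 9/y)
M(t) = 7/(-8 + 9/t) (M(t) = (2 + 5)/(9/t - 8) = 7/(-8 + 9/t))
M(17)/(-970) = -7*17/(-9 + 8*17)/(-970) = -7*17/(-9 + 136)*(-1/970) = -7*17/127*(-1/970) = -7*17*1/127*(-1/970) = -119/127*(-1/970) = 119/123190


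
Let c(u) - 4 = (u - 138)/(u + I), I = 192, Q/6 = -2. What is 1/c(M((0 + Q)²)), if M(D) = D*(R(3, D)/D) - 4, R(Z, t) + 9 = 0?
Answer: 179/565 ≈ 0.31681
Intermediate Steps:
Q = -12 (Q = 6*(-2) = -12)
R(Z, t) = -9 (R(Z, t) = -9 + 0 = -9)
M(D) = -13 (M(D) = D*(-9/D) - 4 = -9 - 4 = -13)
c(u) = 4 + (-138 + u)/(192 + u) (c(u) = 4 + (u - 138)/(u + 192) = 4 + (-138 + u)/(192 + u))
1/c(M((0 + Q)²)) = 1/(5*(126 - 13)/(192 - 13)) = 1/(5*113/179) = 1/(5*(1/179)*113) = 1/(565/179) = 179/565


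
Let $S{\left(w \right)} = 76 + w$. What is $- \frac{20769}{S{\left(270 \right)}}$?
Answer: $- \frac{20769}{346} \approx -60.026$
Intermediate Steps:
$- \frac{20769}{S{\left(270 \right)}} = - \frac{20769}{76 + 270} = - \frac{20769}{346}$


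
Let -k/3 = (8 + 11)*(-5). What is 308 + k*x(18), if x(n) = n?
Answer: 5438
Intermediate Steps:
k = 285 (k = -3*(8 + 11)*(-5) = -57*(-5) = -3*(-95) = 285)
308 + k*x(18) = 308 + 285*18 = 308 + 5130 = 5438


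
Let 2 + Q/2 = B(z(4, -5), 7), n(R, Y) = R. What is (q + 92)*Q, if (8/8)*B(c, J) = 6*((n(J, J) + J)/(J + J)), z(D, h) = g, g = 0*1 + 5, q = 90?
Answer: 1456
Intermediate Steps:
g = 5 (g = 0 + 5 = 5)
z(D, h) = 5
B(c, J) = 6 (B(c, J) = 6*((J + J)/(J + J)) = 6*((2*J)/((2*J))) = 6*((2*J)*(1/(2*J))) = 6*1 = 6)
Q = 8 (Q = -4 + 2*6 = -4 + 12 = 8)
(q + 92)*Q = (90 + 92)*8 = 182*8 = 1456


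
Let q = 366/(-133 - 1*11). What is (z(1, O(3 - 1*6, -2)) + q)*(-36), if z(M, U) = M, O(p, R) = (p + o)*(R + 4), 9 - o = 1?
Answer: 111/2 ≈ 55.500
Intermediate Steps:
o = 8 (o = 9 - 1*1 = 9 - 1 = 8)
O(p, R) = (4 + R)*(8 + p) (O(p, R) = (p + 8)*(R + 4) = (8 + p)*(4 + R) = (4 + R)*(8 + p))
q = -61/24 (q = 366/(-133 - 11) = 366/(-144) = 366*(-1/144) = -61/24 ≈ -2.5417)
(z(1, O(3 - 1*6, -2)) + q)*(-36) = (1 - 61/24)*(-36) = -37/24*(-36) = 111/2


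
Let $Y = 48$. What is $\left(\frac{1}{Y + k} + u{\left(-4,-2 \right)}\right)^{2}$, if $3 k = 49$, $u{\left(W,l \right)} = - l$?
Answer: $\frac{151321}{37249} \approx 4.0624$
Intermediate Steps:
$k = \frac{49}{3}$ ($k = \frac{1}{3} \cdot 49 = \frac{49}{3} \approx 16.333$)
$\left(\frac{1}{Y + k} + u{\left(-4,-2 \right)}\right)^{2} = \left(\frac{1}{48 + \frac{49}{3}} - -2\right)^{2} = \left(\frac{1}{\frac{193}{3}} + 2\right)^{2} = \left(\frac{3}{193} + 2\right)^{2} = \left(\frac{389}{193}\right)^{2} = \frac{151321}{37249}$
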